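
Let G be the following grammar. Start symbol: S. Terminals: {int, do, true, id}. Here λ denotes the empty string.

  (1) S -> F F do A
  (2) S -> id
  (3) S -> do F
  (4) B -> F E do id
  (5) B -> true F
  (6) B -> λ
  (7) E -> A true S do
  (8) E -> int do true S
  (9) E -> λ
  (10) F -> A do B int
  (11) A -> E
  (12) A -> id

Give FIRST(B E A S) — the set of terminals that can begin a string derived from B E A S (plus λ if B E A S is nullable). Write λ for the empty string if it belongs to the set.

{do, id, int, true}

FIRST(S) = {do, id, int, true}  (via F F do A)
FIRST(B) = {λ, do, id, int, true}  (via F E do id)
FIRST(E) = {λ, id, int, true}  (via A true S do)
FIRST(A) = {λ, id, int, true}  (via E)
FIRST(F) = {do, id, int, true}  (via A do B int)
FIRST(B E A S): take FIRST of each symbol in turn, carrying on past any symbol whose FIRST contains λ; result {do, id, int, true}.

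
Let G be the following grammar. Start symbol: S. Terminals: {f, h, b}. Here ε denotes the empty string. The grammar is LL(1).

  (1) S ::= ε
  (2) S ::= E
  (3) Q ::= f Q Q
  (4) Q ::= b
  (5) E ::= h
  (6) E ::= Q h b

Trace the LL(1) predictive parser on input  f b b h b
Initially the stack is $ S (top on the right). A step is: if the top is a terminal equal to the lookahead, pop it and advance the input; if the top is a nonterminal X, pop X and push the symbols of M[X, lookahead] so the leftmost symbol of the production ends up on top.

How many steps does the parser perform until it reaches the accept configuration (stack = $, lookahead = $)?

10

      Stack        Input        Action
   1  $ S          f b b h b $  expand S ::= E
   2  $ E          f b b h b $  expand E ::= Q h b
   3  $ b h Q      f b b h b $  expand Q ::= f Q Q
   4  $ b h Q Q f  f b b h b $  match f
   5  $ b h Q Q    b b h b $    expand Q ::= b
   6  $ b h Q b    b b h b $    match b
   7  $ b h Q      b h b $      expand Q ::= b
   8  $ b h b      b h b $      match b
   9  $ b h        h b $        match h
  10  $ b          b $          match b
Accept reached after 10 steps.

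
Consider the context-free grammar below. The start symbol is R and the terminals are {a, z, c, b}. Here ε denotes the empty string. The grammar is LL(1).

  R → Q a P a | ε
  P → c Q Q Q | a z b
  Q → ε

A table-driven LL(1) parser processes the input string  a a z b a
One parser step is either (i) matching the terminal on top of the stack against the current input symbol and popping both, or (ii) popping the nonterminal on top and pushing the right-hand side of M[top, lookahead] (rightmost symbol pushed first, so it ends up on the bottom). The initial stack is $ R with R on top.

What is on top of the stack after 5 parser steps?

z

     Stack      Input        Action
  1  $ R        a a z b a $  expand R → Q a P a
  2  $ a P a Q  a a z b a $  expand Q → ε
  3  $ a P a    a a z b a $  match a
  4  $ a P      a z b a $    expand P → a z b
  5  $ a b z a  a z b a $    match a
Stack after step 5: $ a b z (top = z).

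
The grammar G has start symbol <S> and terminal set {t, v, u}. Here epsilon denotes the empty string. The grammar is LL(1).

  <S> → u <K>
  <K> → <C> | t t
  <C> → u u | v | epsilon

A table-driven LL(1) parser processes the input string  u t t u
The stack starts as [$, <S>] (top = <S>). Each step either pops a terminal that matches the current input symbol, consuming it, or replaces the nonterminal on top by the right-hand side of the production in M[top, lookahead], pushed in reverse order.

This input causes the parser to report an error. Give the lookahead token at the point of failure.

     Stack    Input      Action
  1  $ <S>    u t t u $  expand <S> → u <K>
  2  $ <K> u  u t t u $  match u
  3  $ <K>    t t u $    expand <K> → t t
  4  $ t t    t t u $    match t
  5  $ t      t u $      match t
  6  $        u $        error: stack empty but input remains

u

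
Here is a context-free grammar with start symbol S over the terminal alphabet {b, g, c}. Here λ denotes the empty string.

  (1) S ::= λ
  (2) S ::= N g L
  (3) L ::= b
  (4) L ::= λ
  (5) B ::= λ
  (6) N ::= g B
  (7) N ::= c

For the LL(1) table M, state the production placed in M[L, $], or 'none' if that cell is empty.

L ::= λ

FIRST(L) = {λ, b}
FIRST(B) = {λ}
FIRST(N) = {c, g}
FIRST(S) = {λ, c, g}  (via N g L)
FOLLOW(S) includes $ since S is the start symbol.
FOLLOW(S): S appears on no right-hand side. Thus FOLLOW(S) = {$}.
FOLLOW(L): in S::=N g L, the suffix after L is empty, so FOLLOW(L) ⊇ FOLLOW(S) = {$}. Thus FOLLOW(L) = {$}.
For L ::= b: FIRST(b) = {b}, so it goes in M[L, t] for t ∈ {b}.
For L ::= λ: FIRST(λ) = {λ}, so it goes in M[L, t] for t ∈ {}; since λ ∈ FIRST, also for every t ∈ FOLLOW(L) = {$}.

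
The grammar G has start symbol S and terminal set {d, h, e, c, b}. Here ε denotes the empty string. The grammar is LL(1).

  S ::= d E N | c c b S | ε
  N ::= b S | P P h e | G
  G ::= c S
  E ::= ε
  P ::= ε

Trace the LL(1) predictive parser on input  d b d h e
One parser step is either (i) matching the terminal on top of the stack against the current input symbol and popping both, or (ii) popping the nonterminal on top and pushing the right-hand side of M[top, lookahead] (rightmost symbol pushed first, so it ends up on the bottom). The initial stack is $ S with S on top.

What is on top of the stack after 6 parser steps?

     Stack    Input        Action
  1  $ S      d b d h e $  expand S ::= d E N
  2  $ N E d  d b d h e $  match d
  3  $ N E    b d h e $    expand E ::= ε
  4  $ N      b d h e $    expand N ::= b S
  5  $ S b    b d h e $    match b
  6  $ S      d h e $      expand S ::= d E N
Stack after step 6: $ N E d (top = d).

d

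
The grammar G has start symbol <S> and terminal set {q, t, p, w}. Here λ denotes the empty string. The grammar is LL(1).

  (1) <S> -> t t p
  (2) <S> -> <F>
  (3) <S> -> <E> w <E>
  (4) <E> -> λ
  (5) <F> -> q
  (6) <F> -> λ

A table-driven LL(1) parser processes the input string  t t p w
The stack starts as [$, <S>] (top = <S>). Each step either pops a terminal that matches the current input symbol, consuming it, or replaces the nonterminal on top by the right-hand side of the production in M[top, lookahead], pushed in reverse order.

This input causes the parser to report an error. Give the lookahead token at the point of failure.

     Stack    Input      Action
  1  $ <S>    t t p w $  expand <S> -> t t p
  2  $ p t t  t t p w $  match t
  3  $ p t    t p w $    match t
  4  $ p      p w $      match p
  5  $        w $        error: stack empty but input remains

w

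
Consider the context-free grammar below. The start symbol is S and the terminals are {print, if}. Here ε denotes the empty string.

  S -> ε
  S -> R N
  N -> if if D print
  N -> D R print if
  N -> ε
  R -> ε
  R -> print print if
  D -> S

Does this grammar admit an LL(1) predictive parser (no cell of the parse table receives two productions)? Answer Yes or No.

FIRST(S) = {ε, if, print}
FIRST(N) = {ε, if, print}
FIRST(R) = {ε, print}
FIRST(D) = {ε, if, print}
FOLLOW(S) = {$, print}
FOLLOW(N) = {$, print}
FOLLOW(R) = {$, if, print}
FOLLOW(D) = {print}
Cell M[N, if] receives both N -> if if D print and N -> D R print if — the grammar is not LL(1).

No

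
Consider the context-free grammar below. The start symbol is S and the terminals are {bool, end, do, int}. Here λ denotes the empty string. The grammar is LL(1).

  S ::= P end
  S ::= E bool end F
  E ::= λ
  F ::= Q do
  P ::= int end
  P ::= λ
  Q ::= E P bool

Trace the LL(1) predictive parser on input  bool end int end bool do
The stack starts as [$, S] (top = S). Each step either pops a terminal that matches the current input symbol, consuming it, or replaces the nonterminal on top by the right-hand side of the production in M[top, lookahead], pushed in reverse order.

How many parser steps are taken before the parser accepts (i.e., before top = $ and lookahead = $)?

12

step 1: stack=$ S  input=bool end int end bool do $  — expand S ::= E bool end F
step 2: stack=$ F end bool E  input=bool end int end bool do $  — expand E ::= λ
step 3: stack=$ F end bool  input=bool end int end bool do $  — match bool
step 4: stack=$ F end  input=end int end bool do $  — match end
step 5: stack=$ F  input=int end bool do $  — expand F ::= Q do
step 6: stack=$ do Q  input=int end bool do $  — expand Q ::= E P bool
step 7: stack=$ do bool P E  input=int end bool do $  — expand E ::= λ
step 8: stack=$ do bool P  input=int end bool do $  — expand P ::= int end
step 9: stack=$ do bool end int  input=int end bool do $  — match int
step 10: stack=$ do bool end  input=end bool do $  — match end
step 11: stack=$ do bool  input=bool do $  — match bool
step 12: stack=$ do  input=do $  — match do
Accept reached after 12 steps.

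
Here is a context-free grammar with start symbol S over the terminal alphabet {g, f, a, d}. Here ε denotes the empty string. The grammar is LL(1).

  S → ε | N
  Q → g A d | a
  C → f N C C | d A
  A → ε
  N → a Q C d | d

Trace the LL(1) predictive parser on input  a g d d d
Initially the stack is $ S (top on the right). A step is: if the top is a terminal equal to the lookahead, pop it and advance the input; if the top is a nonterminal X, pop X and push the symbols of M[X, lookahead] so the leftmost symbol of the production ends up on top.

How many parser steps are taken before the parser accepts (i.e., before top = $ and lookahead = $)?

step 1: stack=$ S  input=a g d d d $  — expand S → N
step 2: stack=$ N  input=a g d d d $  — expand N → a Q C d
step 3: stack=$ d C Q a  input=a g d d d $  — match a
step 4: stack=$ d C Q  input=g d d d $  — expand Q → g A d
step 5: stack=$ d C d A g  input=g d d d $  — match g
step 6: stack=$ d C d A  input=d d d $  — expand A → ε
step 7: stack=$ d C d  input=d d d $  — match d
step 8: stack=$ d C  input=d d $  — expand C → d A
step 9: stack=$ d A d  input=d d $  — match d
step 10: stack=$ d A  input=d $  — expand A → ε
step 11: stack=$ d  input=d $  — match d
Accept reached after 11 steps.

11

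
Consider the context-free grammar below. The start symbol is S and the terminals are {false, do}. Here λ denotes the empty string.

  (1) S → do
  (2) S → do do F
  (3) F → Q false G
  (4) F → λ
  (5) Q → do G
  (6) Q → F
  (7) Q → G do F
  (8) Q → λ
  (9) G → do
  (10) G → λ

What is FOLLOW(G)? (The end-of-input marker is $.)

{$, do, false}

FIRST(S) = {do}
FIRST(G) = {λ, do}
FIRST(F) = {λ, do, false}  (via Q false G)
FIRST(Q) = {λ, do, false}  (via F, G do F)
FOLLOW(S) includes $ since S is the start symbol.
FOLLOW(S): S appears on no right-hand side. Thus FOLLOW(S) = {$}.
FOLLOW(Q): in F→Q false G, Q is followed by false G with FIRST {false}. Thus FOLLOW(Q) = {false}.
FOLLOW(F): in S→do do F, the suffix after F is empty, so FOLLOW(F) ⊇ FOLLOW(S) = {$}; in Q→F, the suffix after F is empty, so FOLLOW(F) ⊇ FOLLOW(Q) = {false}; in Q→G do F, the suffix after F is empty, so FOLLOW(F) ⊇ FOLLOW(Q) = {false}. Thus FOLLOW(F) = {$, false}.
FOLLOW(G): in F→Q false G, the suffix after G is empty, so FOLLOW(G) ⊇ FOLLOW(F) = {$, false}; in Q→do G, the suffix after G is empty, so FOLLOW(G) ⊇ FOLLOW(Q) = {false}; in Q→G do F, G is followed by do F with FIRST {do}. Thus FOLLOW(G) = {$, do, false}.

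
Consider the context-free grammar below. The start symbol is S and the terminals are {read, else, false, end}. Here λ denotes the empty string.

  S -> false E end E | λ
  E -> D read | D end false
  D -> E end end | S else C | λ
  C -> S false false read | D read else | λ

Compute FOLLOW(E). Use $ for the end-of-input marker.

{$, else, end, false}

FIRST(S): from S->false E end E we get {false}; from S->λ we get {λ}. So FIRST(S) = {λ, false}.
FIRST(E): from E->D read we get {else, end, false, read}; from E->D end false we get {else, end, false, read}. So FIRST(E) = {else, end, false, read}.
FIRST(D): from D->E end end we get {else, end, false, read}; from D->S else C we get {else, false}; from D->λ we get {λ}. So FIRST(D) = {λ, else, end, false, read}.
FIRST(C): from C->S false false read we get {false}; from C->D read else we get {else, end, false, read}; from C->λ we get {λ}. So FIRST(C) = {λ, else, end, false, read}.
FOLLOW(S) includes $ since S is the start symbol.
FOLLOW(S): in D->S else C, S is followed by else C with FIRST {else}; in C->S false false read, S is followed by false false read with FIRST {false}. Thus FOLLOW(S) = {$, else, false}.
FOLLOW(E): in S->false E end E (occurrence 1), E is followed by end E with FIRST {end}; in S->false E end E (occurrence 2), the suffix after E is empty, so FOLLOW(E) ⊇ FOLLOW(S) = {$, else, false}; in D->E end end, E is followed by end end with FIRST {end}. Thus FOLLOW(E) = {$, else, end, false}.
FOLLOW(D): in E->D read, D is followed by read with FIRST {read}; in E->D end false, D is followed by end false with FIRST {end}; in C->D read else, D is followed by read else with FIRST {read}. Thus FOLLOW(D) = {end, read}.
FOLLOW(C): in D->S else C, the suffix after C is empty, so FOLLOW(C) ⊇ FOLLOW(D) = {end, read}. Thus FOLLOW(C) = {end, read}.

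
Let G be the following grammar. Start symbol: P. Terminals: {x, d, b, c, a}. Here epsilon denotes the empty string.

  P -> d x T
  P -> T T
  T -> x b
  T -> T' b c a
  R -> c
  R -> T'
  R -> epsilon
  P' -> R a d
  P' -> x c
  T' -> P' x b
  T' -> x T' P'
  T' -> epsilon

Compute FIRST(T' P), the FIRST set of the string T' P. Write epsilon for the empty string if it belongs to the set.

FIRST(P): from P->d x T we get {d}; from P->T T we get {a, b, c, x}. So FIRST(P) = {a, b, c, d, x}.
FIRST(T): from T->x b we get {x}; from T->T' b c a we get {a, b, c, x}. So FIRST(T) = {a, b, c, x}.
FIRST(R): from R->c we get {c}; from R->T' we get {epsilon, a, c, x}; from R->epsilon we get {epsilon}. So FIRST(R) = {epsilon, a, c, x}.
FIRST(P'): from P'->R a d we get {a, c, x}; from P'->x c we get {x}. So FIRST(P') = {a, c, x}.
FIRST(T'): from T'->P' x b we get {a, c, x}; from T'->x T' P' we get {x}; from T'->epsilon we get {epsilon}. So FIRST(T') = {epsilon, a, c, x}.
FIRST(T' P): take FIRST of each symbol in turn, carrying on past any symbol whose FIRST contains epsilon; result {a, b, c, d, x}.

{a, b, c, d, x}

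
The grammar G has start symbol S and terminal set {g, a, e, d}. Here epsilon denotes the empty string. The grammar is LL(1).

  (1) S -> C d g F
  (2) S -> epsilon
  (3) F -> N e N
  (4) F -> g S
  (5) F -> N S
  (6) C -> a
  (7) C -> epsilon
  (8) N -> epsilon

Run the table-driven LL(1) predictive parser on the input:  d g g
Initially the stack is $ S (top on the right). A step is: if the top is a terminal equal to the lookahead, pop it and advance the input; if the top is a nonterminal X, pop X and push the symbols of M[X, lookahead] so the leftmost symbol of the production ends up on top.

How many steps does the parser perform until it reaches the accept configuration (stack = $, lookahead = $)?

step 1: stack=$ S  input=d g g $  — expand S -> C d g F
step 2: stack=$ F g d C  input=d g g $  — expand C -> epsilon
step 3: stack=$ F g d  input=d g g $  — match d
step 4: stack=$ F g  input=g g $  — match g
step 5: stack=$ F  input=g $  — expand F -> g S
step 6: stack=$ S g  input=g $  — match g
step 7: stack=$ S  input=$  — expand S -> epsilon
Accept reached after 7 steps.

7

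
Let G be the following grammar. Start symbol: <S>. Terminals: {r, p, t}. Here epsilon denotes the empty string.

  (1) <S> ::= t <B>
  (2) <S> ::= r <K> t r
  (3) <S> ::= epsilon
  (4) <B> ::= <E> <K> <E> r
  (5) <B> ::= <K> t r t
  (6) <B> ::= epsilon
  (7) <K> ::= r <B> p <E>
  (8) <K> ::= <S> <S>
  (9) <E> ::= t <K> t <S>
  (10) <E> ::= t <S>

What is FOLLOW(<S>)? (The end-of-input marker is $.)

{$, r, t}

FIRST(<S>) = {epsilon, r, t}
FIRST(<E>) = {t}
FIRST(<K>) = {epsilon, r, t}  (via <S> <S>)
FIRST(<B>) = {epsilon, r, t}  (via <E> <K> <E> r, <K> t r t)
FOLLOW(<S>) includes $ since <S> is the start symbol.
FOLLOW(<K>): in <S>::=r <K> t r, <K> is followed by t r with FIRST {t}; in <B>::=<E> <K> <E> r, <K> is followed by <E> r with FIRST {t}; in <B>::=<K> t r t, <K> is followed by t r t with FIRST {t}; in <E>::=t <K> t <S>, <K> is followed by t <S> with FIRST {t}. Thus FOLLOW(<K>) = {t}.
FOLLOW(<E>): in <B>::=<E> <K> <E> r (occurrence 1), <E> is followed by <K> <E> r with FIRST {r, t}; in <B>::=<E> <K> <E> r (occurrence 2), <E> is followed by r with FIRST {r}; in <K>::=r <B> p <E>, the suffix after <E> is empty, so FOLLOW(<E>) ⊇ FOLLOW(<K>) = {t}. Thus FOLLOW(<E>) = {r, t}.
FOLLOW(<S>): in <K>::=<S> <S> (occurrence 1), <S> is followed by <S> with FIRST {epsilon, r, t}; in <K>::=<S> <S> (occurrence 1), the suffix after <S> is nullable, so FOLLOW(<S>) ⊇ FOLLOW(<K>) = {t}; in <K>::=<S> <S> (occurrence 2), the suffix after <S> is empty, so FOLLOW(<S>) ⊇ FOLLOW(<K>) = {t}; in <E>::=t <K> t <S>, the suffix after <S> is empty, so FOLLOW(<S>) ⊇ FOLLOW(<E>) = {r, t}; in <E>::=t <S>, the suffix after <S> is empty, so FOLLOW(<S>) ⊇ FOLLOW(<E>) = {r, t}. Thus FOLLOW(<S>) = {$, r, t}.
FOLLOW(<B>): in <S>::=t <B>, the suffix after <B> is empty, so FOLLOW(<B>) ⊇ FOLLOW(<S>) = {$, r, t}; in <K>::=r <B> p <E>, <B> is followed by p <E> with FIRST {p}. Thus FOLLOW(<B>) = {$, p, r, t}.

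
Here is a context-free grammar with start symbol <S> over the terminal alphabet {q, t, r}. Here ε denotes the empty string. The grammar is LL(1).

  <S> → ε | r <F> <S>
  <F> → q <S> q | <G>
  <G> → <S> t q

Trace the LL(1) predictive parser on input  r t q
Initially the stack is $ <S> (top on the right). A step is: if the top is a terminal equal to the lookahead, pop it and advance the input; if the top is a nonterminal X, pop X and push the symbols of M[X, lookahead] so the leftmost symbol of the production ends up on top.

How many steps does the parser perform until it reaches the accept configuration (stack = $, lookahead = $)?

8

     Stack          Input    Action
  1  $ <S>          r t q $  expand <S> → r <F> <S>
  2  $ <S> <F> r    r t q $  match r
  3  $ <S> <F>      t q $    expand <F> → <G>
  4  $ <S> <G>      t q $    expand <G> → <S> t q
  5  $ <S> q t <S>  t q $    expand <S> → ε
  6  $ <S> q t      t q $    match t
  7  $ <S> q        q $      match q
  8  $ <S>          $        expand <S> → ε
Accept reached after 8 steps.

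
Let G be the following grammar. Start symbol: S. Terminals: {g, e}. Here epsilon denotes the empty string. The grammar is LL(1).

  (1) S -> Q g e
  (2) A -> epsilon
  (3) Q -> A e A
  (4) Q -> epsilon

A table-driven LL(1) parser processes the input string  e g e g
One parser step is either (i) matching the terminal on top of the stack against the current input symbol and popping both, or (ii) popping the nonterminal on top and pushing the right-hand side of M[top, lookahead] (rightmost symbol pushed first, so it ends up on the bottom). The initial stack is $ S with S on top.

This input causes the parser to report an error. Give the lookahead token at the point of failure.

g

     Stack        Input      Action
  1  $ S          e g e g $  expand S -> Q g e
  2  $ e g Q      e g e g $  expand Q -> A e A
  3  $ e g A e A  e g e g $  expand A -> epsilon
  4  $ e g A e    e g e g $  match e
  5  $ e g A      g e g $    expand A -> epsilon
  6  $ e g        g e g $    match g
  7  $ e          e g $      match e
  8  $            g $        error: stack empty but input remains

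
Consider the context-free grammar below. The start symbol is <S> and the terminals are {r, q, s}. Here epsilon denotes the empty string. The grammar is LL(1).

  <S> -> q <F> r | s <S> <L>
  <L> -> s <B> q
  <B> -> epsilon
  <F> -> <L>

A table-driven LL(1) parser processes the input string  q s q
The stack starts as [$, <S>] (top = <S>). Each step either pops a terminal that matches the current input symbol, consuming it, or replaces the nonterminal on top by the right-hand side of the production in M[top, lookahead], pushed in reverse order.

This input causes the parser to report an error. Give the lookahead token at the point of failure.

step 1: stack=$ <S>  input=q s q $  — expand <S> -> q <F> r
step 2: stack=$ r <F> q  input=q s q $  — match q
step 3: stack=$ r <F>  input=s q $  — expand <F> -> <L>
step 4: stack=$ r <L>  input=s q $  — expand <L> -> s <B> q
step 5: stack=$ r q <B> s  input=s q $  — match s
step 6: stack=$ r q <B>  input=q $  — expand <B> -> epsilon
step 7: stack=$ r q  input=q $  — match q
step 8: stack=$ r  input=$  — error: top is terminal r but lookahead is $

$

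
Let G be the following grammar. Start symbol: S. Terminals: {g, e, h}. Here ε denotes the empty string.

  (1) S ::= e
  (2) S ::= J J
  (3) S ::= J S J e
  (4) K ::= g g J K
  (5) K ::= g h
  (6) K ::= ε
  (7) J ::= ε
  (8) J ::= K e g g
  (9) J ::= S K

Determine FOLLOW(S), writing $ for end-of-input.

{$, e, g}

FIRST(K): from K::=g g J K we get {g}; from K::=g h we get {g}; from K::=ε we get {ε}. So FIRST(K) = {ε, g}.
FIRST(S): from S::=e we get {e}; from S::=J J we get {ε, e, g}; from S::=J S J e we get {e, g}. So FIRST(S) = {ε, e, g}.
FIRST(J): from J::=ε we get {ε}; from J::=K e g g we get {e, g}; from J::=S K we get {ε, e, g}. So FIRST(J) = {ε, e, g}.
FOLLOW(S) includes $ since S is the start symbol.
FOLLOW(S): in S::=J S J e, S is followed by J e with FIRST {e, g}; in J::=S K, S is followed by K with FIRST {ε, g}; in J::=S K, the suffix after S is nullable, so FOLLOW(S) ⊇ FOLLOW(J) = {$, e, g}. Thus FOLLOW(S) = {$, e, g}.
FOLLOW(K): in K::=g g J K, the suffix after K is empty (adds nothing new); in J::=K e g g, K is followed by e g g with FIRST {e}; in J::=S K, the suffix after K is empty, so FOLLOW(K) ⊇ FOLLOW(J) = {$, e, g}. Thus FOLLOW(K) = {$, e, g}.
FOLLOW(J): in S::=J J (occurrence 1), J is followed by J with FIRST {ε, e, g}; in S::=J J (occurrence 1), the suffix after J is nullable, so FOLLOW(J) ⊇ FOLLOW(S) = {$, e, g}; in S::=J J (occurrence 2), the suffix after J is empty, so FOLLOW(J) ⊇ FOLLOW(S) = {$, e, g}; in S::=J S J e (occurrence 1), J is followed by S J e with FIRST {e, g}; in S::=J S J e (occurrence 2), J is followed by e with FIRST {e}; in K::=g g J K, J is followed by K with FIRST {ε, g}; in K::=g g J K, the suffix after J is nullable, so FOLLOW(J) ⊇ FOLLOW(K) = {$, e, g}. Thus FOLLOW(J) = {$, e, g}.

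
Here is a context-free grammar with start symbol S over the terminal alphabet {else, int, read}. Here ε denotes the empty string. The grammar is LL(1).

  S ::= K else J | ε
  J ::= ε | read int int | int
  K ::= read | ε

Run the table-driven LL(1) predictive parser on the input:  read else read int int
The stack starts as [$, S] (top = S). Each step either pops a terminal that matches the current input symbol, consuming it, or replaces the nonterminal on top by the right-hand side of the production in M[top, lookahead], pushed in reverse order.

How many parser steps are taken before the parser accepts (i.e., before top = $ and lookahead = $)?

step 1: stack=$ S  input=read else read int int $  — expand S ::= K else J
step 2: stack=$ J else K  input=read else read int int $  — expand K ::= read
step 3: stack=$ J else read  input=read else read int int $  — match read
step 4: stack=$ J else  input=else read int int $  — match else
step 5: stack=$ J  input=read int int $  — expand J ::= read int int
step 6: stack=$ int int read  input=read int int $  — match read
step 7: stack=$ int int  input=int int $  — match int
step 8: stack=$ int  input=int $  — match int
Accept reached after 8 steps.

8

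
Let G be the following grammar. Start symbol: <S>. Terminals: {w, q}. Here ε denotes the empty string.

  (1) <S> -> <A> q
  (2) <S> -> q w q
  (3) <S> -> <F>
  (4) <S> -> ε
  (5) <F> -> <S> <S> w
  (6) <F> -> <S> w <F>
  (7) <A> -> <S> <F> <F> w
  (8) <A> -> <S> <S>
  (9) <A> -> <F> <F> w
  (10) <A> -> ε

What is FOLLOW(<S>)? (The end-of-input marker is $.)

{$, q, w}

FIRST(<S>) = {ε, q, w}  (via <A> q, <F>)
FIRST(<F>) = {q, w}  (via <S> <S> w, <S> w <F>)
FIRST(<A>) = {ε, q, w}  (via <S> <F> <F> w, <S> <S>, <F> <F> w)
FOLLOW(<S>) includes $ since <S> is the start symbol.
FOLLOW(<A>): in <S>-><A> q, <A> is followed by q with FIRST {q}. Thus FOLLOW(<A>) = {q}.
FOLLOW(<S>): in <F>-><S> <S> w (occurrence 1), <S> is followed by <S> w with FIRST {q, w}; in <F>-><S> <S> w (occurrence 2), <S> is followed by w with FIRST {w}; in <F>-><S> w <F>, <S> is followed by w <F> with FIRST {w}; in <A>-><S> <F> <F> w, <S> is followed by <F> <F> w with FIRST {q, w}; in <A>-><S> <S> (occurrence 1), <S> is followed by <S> with FIRST {ε, q, w}; in <A>-><S> <S> (occurrence 1), the suffix after <S> is nullable, so FOLLOW(<S>) ⊇ FOLLOW(<A>) = {q}; in <A>-><S> <S> (occurrence 2), the suffix after <S> is empty, so FOLLOW(<S>) ⊇ FOLLOW(<A>) = {q}. Thus FOLLOW(<S>) = {$, q, w}.
FOLLOW(<F>): in <S>-><F>, the suffix after <F> is empty, so FOLLOW(<F>) ⊇ FOLLOW(<S>) = {$, q, w}; in <F>-><S> w <F>, the suffix after <F> is empty (adds nothing new); in <A>-><S> <F> <F> w (occurrence 1), <F> is followed by <F> w with FIRST {q, w}; in <A>-><S> <F> <F> w (occurrence 2), <F> is followed by w with FIRST {w}; in <A>-><F> <F> w (occurrence 1), <F> is followed by <F> w with FIRST {q, w}; in <A>-><F> <F> w (occurrence 2), <F> is followed by w with FIRST {w}. Thus FOLLOW(<F>) = {$, q, w}.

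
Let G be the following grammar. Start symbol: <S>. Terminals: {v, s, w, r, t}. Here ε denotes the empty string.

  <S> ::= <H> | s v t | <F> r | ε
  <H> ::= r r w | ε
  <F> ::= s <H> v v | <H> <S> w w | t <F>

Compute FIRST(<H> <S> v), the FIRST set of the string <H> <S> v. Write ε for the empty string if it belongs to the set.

FIRST(<H>): from <H>::=r r w we get {r}; from <H>::=ε we get {ε}. So FIRST(<H>) = {ε, r}.
FIRST(<S>): from <S>::=<H> we get {ε, r}; from <S>::=s v t we get {s}; from <S>::=<F> r we get {r, s, t, w}; from <S>::=ε we get {ε}. So FIRST(<S>) = {ε, r, s, t, w}.
FIRST(<F>): from <F>::=s <H> v v we get {s}; from <F>::=<H> <S> w w we get {r, s, t, w}; from <F>::=t <F> we get {t}. So FIRST(<F>) = {r, s, t, w}.
FIRST(<H> <S> v): take FIRST of each symbol in turn, carrying on past any symbol whose FIRST contains ε; result {r, s, t, v, w}.

{r, s, t, v, w}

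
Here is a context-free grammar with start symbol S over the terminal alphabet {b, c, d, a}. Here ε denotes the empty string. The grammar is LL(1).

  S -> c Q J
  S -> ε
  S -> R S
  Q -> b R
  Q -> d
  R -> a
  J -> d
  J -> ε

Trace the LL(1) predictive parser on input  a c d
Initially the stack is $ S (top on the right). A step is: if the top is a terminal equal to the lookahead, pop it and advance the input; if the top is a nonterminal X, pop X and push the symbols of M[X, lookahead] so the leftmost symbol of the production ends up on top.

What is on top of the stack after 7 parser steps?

J

     Stack    Input    Action
  1  $ S      a c d $  expand S -> R S
  2  $ S R    a c d $  expand R -> a
  3  $ S a    a c d $  match a
  4  $ S      c d $    expand S -> c Q J
  5  $ J Q c  c d $    match c
  6  $ J Q    d $      expand Q -> d
  7  $ J d    d $      match d
Stack after step 7: $ J (top = J).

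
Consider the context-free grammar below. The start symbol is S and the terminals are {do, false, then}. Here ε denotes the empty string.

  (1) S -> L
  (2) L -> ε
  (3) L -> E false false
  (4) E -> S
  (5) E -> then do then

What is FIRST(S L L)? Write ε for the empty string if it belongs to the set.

{ε, false, then}

FIRST(S) = {ε, false, then}  (via L)
FIRST(E) = {ε, false, then}  (via S)
FIRST(L) = {ε, false, then}  (via E false false)
FIRST(S L L): take FIRST of each symbol in turn, carrying on past any symbol whose FIRST contains ε; result {ε, false, then}.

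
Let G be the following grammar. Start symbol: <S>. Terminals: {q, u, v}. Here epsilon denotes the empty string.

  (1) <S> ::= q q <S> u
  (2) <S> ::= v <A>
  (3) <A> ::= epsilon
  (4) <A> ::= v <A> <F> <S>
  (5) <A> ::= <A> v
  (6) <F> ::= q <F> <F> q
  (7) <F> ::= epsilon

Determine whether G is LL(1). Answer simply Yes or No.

FIRST(<S>) = {q, v}
FIRST(<A>) = {epsilon, v}
FIRST(<F>) = {epsilon, q}
FOLLOW(<S>) = {$, q, u, v}
FOLLOW(<A>) = {$, q, u, v}
FOLLOW(<F>) = {q, v}
Cell M[<A>, v] receives both <A> ::= epsilon and <A> ::= v <A> <F> <S> and <A> ::= <A> v — the grammar is not LL(1).

No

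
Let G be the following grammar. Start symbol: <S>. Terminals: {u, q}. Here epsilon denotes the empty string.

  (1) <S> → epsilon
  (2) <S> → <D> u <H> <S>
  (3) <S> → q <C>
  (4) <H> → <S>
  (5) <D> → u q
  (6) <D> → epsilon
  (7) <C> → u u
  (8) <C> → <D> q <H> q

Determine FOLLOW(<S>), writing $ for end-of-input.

{$, q, u}

FIRST(<D>): from <D>→u q we get {u}; from <D>→epsilon we get {epsilon}. So FIRST(<D>) = {epsilon, u}.
FIRST(<S>): from <S>→epsilon we get {epsilon}; from <S>→<D> u <H> <S> we get {u}; from <S>→q <C> we get {q}. So FIRST(<S>) = {epsilon, q, u}.
FIRST(<C>): from <C>→u u we get {u}; from <C>→<D> q <H> q we get {q, u}. So FIRST(<C>) = {q, u}.
FIRST(<H>): from <H>→<S> we get {epsilon, q, u}. So FIRST(<H>) = {epsilon, q, u}.
FOLLOW(<S>) includes $ since <S> is the start symbol.
FOLLOW(<D>): in <S>→<D> u <H> <S>, <D> is followed by u <H> <S> with FIRST {u}; in <C>→<D> q <H> q, <D> is followed by q <H> q with FIRST {q}. Thus FOLLOW(<D>) = {q, u}.
FOLLOW(<S>): in <S>→<D> u <H> <S>, the suffix after <S> is empty (adds nothing new); in <H>→<S>, the suffix after <S> is empty, so FOLLOW(<S>) ⊇ FOLLOW(<H>) = {$, q, u}. Thus FOLLOW(<S>) = {$, q, u}.
FOLLOW(<H>): in <S>→<D> u <H> <S>, <H> is followed by <S> with FIRST {epsilon, q, u}; in <S>→<D> u <H> <S>, the suffix after <H> is nullable, so FOLLOW(<H>) ⊇ FOLLOW(<S>) = {$, q, u}; in <C>→<D> q <H> q, <H> is followed by q with FIRST {q}. Thus FOLLOW(<H>) = {$, q, u}.
FOLLOW(<C>): in <S>→q <C>, the suffix after <C> is empty, so FOLLOW(<C>) ⊇ FOLLOW(<S>) = {$, q, u}. Thus FOLLOW(<C>) = {$, q, u}.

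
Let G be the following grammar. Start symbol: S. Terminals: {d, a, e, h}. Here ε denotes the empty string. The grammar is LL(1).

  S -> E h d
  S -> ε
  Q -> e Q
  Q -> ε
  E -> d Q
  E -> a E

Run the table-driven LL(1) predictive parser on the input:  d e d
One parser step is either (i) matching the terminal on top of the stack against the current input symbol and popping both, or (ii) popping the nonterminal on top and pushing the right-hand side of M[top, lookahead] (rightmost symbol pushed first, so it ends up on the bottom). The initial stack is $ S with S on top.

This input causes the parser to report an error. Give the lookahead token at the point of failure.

step 1: stack=$ S  input=d e d $  — expand S -> E h d
step 2: stack=$ d h E  input=d e d $  — expand E -> d Q
step 3: stack=$ d h Q d  input=d e d $  — match d
step 4: stack=$ d h Q  input=e d $  — expand Q -> e Q
step 5: stack=$ d h Q e  input=e d $  — match e
step 6: stack=$ d h Q  input=d $  — error: M[Q, d] is empty

d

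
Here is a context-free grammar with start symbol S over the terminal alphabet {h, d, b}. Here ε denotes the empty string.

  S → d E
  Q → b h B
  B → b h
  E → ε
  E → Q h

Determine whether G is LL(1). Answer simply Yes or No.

Yes

FIRST(S) = {d}
FIRST(Q) = {b}
FIRST(B) = {b}
FIRST(E) = {ε, b}
FOLLOW(S) = {$}
FOLLOW(Q) = {h}
FOLLOW(B) = {h}
FOLLOW(E) = {$}
Each cell of M receives at most one production.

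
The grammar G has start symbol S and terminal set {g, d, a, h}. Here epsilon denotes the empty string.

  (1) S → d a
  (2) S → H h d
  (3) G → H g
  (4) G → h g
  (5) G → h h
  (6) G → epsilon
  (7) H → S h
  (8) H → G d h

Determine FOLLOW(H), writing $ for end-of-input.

FIRST(S) = {d, h}  (via H h d)
FIRST(G) = {epsilon, d, h}  (via H g)
FIRST(H) = {d, h}  (via S h, G d h)
FOLLOW(S) includes $ since S is the start symbol.
FOLLOW(S): in H→S h, S is followed by h with FIRST {h}. Thus FOLLOW(S) = {$, h}.
FOLLOW(G): in H→G d h, G is followed by d h with FIRST {d}. Thus FOLLOW(G) = {d}.
FOLLOW(H): in S→H h d, H is followed by h d with FIRST {h}; in G→H g, H is followed by g with FIRST {g}. Thus FOLLOW(H) = {g, h}.

{g, h}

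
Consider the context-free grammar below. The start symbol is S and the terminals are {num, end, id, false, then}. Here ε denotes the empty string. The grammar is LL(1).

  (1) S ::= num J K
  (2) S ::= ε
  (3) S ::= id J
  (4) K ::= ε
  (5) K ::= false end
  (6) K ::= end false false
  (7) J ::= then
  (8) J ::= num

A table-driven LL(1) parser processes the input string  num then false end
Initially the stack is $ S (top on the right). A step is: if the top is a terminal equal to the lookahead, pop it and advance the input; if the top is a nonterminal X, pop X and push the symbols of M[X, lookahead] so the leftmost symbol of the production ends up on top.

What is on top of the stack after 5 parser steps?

false

     Stack      Input                 Action
  1  $ S        num then false end $  expand S ::= num J K
  2  $ K J num  num then false end $  match num
  3  $ K J      then false end $      expand J ::= then
  4  $ K then   then false end $      match then
  5  $ K        false end $           expand K ::= false end
Stack after step 5: $ end false (top = false).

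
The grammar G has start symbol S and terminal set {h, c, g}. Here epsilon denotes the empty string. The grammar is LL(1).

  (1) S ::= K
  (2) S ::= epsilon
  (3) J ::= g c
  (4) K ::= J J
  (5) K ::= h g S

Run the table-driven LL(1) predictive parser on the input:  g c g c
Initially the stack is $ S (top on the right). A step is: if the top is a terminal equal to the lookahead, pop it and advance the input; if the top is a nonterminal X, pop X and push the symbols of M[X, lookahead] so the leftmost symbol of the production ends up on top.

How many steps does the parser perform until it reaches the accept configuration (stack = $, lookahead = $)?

8

     Stack    Input      Action
  1  $ S      g c g c $  expand S ::= K
  2  $ K      g c g c $  expand K ::= J J
  3  $ J J    g c g c $  expand J ::= g c
  4  $ J c g  g c g c $  match g
  5  $ J c    c g c $    match c
  6  $ J      g c $      expand J ::= g c
  7  $ c g    g c $      match g
  8  $ c      c $        match c
Accept reached after 8 steps.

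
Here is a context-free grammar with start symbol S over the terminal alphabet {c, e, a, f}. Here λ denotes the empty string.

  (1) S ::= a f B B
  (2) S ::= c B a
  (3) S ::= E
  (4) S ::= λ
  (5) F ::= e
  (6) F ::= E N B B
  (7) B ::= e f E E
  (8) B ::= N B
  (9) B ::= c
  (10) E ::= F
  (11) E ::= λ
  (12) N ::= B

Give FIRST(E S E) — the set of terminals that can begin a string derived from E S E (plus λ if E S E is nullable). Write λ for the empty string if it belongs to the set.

{λ, a, c, e}

FIRST(S): from S::=a f B B we get {a}; from S::=c B a we get {c}; from S::=E we get {λ, c, e}; from S::=λ we get {λ}. So FIRST(S) = {λ, a, c, e}.
FIRST(F): from F::=e we get {e}; from F::=E N B B we get {c, e}. So FIRST(F) = {c, e}.
FIRST(E): from E::=F we get {c, e}; from E::=λ we get {λ}. So FIRST(E) = {λ, c, e}.
FIRST(B): from B::=e f E E we get {e}; from B::=N B we get {c, e}; from B::=c we get {c}. So FIRST(B) = {c, e}.
FIRST(N): from N::=B we get {c, e}. So FIRST(N) = {c, e}.
FIRST(E S E): take FIRST of each symbol in turn, carrying on past any symbol whose FIRST contains λ; result {λ, a, c, e}.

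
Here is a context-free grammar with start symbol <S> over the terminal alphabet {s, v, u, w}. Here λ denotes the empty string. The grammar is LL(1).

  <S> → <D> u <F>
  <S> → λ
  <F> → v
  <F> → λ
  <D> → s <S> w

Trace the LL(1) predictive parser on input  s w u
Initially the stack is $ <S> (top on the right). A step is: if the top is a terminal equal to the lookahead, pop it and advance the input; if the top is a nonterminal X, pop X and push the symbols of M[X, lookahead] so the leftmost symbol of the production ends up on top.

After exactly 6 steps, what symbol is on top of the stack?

<F>

     Stack            Input    Action
  1  $ <S>            s w u $  expand <S> → <D> u <F>
  2  $ <F> u <D>      s w u $  expand <D> → s <S> w
  3  $ <F> u w <S> s  s w u $  match s
  4  $ <F> u w <S>    w u $    expand <S> → λ
  5  $ <F> u w        w u $    match w
  6  $ <F> u          u $      match u
Stack after step 6: $ <F> (top = <F>).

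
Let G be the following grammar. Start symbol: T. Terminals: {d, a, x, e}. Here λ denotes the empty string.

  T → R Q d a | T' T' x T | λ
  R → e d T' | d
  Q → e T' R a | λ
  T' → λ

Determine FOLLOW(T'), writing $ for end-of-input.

FIRST(R) = {d, e}
FIRST(Q) = {λ, e}
FIRST(T') = {λ}
FIRST(T) = {λ, d, e, x}  (via R Q d a, T' T' x T)
FOLLOW(T) includes $ since T is the start symbol.
FOLLOW(T): in T→T' T' x T, the suffix after T is empty (adds nothing new). Thus FOLLOW(T) = {$}.
FOLLOW(R): in T→R Q d a, R is followed by Q d a with FIRST {d, e}; in Q→e T' R a, R is followed by a with FIRST {a}. Thus FOLLOW(R) = {a, d, e}.
FOLLOW(Q): in T→R Q d a, Q is followed by d a with FIRST {d}. Thus FOLLOW(Q) = {d}.
FOLLOW(T'): in T→T' T' x T (occurrence 1), T' is followed by T' x T with FIRST {x}; in T→T' T' x T (occurrence 2), T' is followed by x T with FIRST {x}; in R→e d T', the suffix after T' is empty, so FOLLOW(T') ⊇ FOLLOW(R) = {a, d, e}; in Q→e T' R a, T' is followed by R a with FIRST {d, e}. Thus FOLLOW(T') = {a, d, e, x}.

{a, d, e, x}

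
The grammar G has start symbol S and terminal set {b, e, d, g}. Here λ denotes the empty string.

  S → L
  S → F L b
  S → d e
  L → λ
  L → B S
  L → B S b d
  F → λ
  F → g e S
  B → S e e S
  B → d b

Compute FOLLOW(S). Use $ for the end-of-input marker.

FIRST(F) = {λ, g}
FIRST(S) = {λ, b, d, e, g}  (via L, F L b)
FIRST(B) = {b, d, e, g}  (via S e e S)
FIRST(L) = {λ, b, d, e, g}  (via B S, B S b d)
FOLLOW(S) includes $ since S is the start symbol.
FOLLOW(F): in S→F L b, F is followed by L b with FIRST {b, d, e, g}. Thus FOLLOW(F) = {b, d, e, g}.
FOLLOW(S): in L→B S, the suffix after S is empty, so FOLLOW(S) ⊇ FOLLOW(L) = {$, b, d, e, g}; in L→B S b d, S is followed by b d with FIRST {b}; in F→g e S, the suffix after S is empty, so FOLLOW(S) ⊇ FOLLOW(F) = {b, d, e, g}; in B→S e e S (occurrence 1), S is followed by e e S with FIRST {e}; in B→S e e S (occurrence 2), the suffix after S is empty, so FOLLOW(S) ⊇ FOLLOW(B) = {$, b, d, e, g}. Thus FOLLOW(S) = {$, b, d, e, g}.
FOLLOW(L): in S→L, the suffix after L is empty, so FOLLOW(L) ⊇ FOLLOW(S) = {$, b, d, e, g}; in S→F L b, L is followed by b with FIRST {b}. Thus FOLLOW(L) = {$, b, d, e, g}.
FOLLOW(B): in L→B S, B is followed by S with FIRST {λ, b, d, e, g}; in L→B S, the suffix after B is nullable, so FOLLOW(B) ⊇ FOLLOW(L) = {$, b, d, e, g}; in L→B S b d, B is followed by S b d with FIRST {b, d, e, g}. Thus FOLLOW(B) = {$, b, d, e, g}.

{$, b, d, e, g}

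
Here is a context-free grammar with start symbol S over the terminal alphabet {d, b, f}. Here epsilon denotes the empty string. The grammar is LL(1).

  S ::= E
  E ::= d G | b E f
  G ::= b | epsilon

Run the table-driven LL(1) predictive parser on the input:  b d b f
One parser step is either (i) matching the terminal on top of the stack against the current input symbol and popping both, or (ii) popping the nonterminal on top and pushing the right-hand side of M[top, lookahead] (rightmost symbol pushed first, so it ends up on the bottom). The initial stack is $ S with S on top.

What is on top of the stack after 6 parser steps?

b

step 1: stack=$ S  input=b d b f $  — expand S ::= E
step 2: stack=$ E  input=b d b f $  — expand E ::= b E f
step 3: stack=$ f E b  input=b d b f $  — match b
step 4: stack=$ f E  input=d b f $  — expand E ::= d G
step 5: stack=$ f G d  input=d b f $  — match d
step 6: stack=$ f G  input=b f $  — expand G ::= b
Stack after step 6: $ f b (top = b).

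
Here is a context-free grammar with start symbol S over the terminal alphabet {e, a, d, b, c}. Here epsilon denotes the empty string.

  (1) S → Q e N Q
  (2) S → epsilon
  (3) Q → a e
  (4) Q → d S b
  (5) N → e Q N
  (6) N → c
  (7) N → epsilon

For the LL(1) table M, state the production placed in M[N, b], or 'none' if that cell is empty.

none

FIRST(Q) = {a, d}
FIRST(N) = {epsilon, c, e}
FIRST(S) = {epsilon, a, d}  (via Q e N Q)
FOLLOW(S) includes $ since S is the start symbol.
FOLLOW(N): in S→Q e N Q, N is followed by Q with FIRST {a, d}; in N→e Q N, the suffix after N is empty (adds nothing new). Thus FOLLOW(N) = {a, d}.
For N → e Q N: FIRST(e Q N) = {e}, so it goes in M[N, t] for t ∈ {e}.
For N → c: FIRST(c) = {c}, so it goes in M[N, t] for t ∈ {c}.
For N → epsilon: FIRST(epsilon) = {epsilon}, so it goes in M[N, t] for t ∈ {}; since epsilon ∈ FIRST, also for every t ∈ FOLLOW(N) = {a, d}.
None of these place a production in M[N, b].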